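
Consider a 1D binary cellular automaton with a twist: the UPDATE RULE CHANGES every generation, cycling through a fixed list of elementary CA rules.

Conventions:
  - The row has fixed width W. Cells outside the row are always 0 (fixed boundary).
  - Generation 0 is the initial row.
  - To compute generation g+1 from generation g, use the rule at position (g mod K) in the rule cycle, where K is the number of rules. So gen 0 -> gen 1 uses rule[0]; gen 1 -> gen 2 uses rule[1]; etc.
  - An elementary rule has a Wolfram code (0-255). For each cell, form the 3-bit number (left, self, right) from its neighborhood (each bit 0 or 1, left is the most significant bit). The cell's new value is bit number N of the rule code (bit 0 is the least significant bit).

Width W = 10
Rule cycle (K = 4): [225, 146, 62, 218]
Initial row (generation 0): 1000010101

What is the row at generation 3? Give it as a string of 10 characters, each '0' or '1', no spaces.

Gen 0: 1000010101
Gen 1 (rule 225): 0011001010
Gen 2 (rule 146): 0100110001
Gen 3 (rule 62): 1111101011

Answer: 1111101011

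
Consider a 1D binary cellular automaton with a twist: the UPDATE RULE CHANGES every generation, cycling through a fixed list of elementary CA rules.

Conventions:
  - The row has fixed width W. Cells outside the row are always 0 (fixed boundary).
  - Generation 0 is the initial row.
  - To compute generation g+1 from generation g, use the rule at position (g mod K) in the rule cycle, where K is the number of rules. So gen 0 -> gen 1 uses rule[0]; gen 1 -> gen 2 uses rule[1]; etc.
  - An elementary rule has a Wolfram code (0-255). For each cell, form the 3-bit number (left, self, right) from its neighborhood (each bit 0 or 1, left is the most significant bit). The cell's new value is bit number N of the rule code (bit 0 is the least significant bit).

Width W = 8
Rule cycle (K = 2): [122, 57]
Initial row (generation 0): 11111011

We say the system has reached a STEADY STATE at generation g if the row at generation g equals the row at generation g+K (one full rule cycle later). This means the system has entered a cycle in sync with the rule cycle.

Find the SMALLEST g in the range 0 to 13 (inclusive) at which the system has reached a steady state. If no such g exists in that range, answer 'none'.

Gen 0: 11111011
Gen 1 (rule 122): 10001111
Gen 2 (rule 57): 01101000
Gen 3 (rule 122): 11110100
Gen 4 (rule 57): 10001011
Gen 5 (rule 122): 01010111
Gen 6 (rule 57): 00101100
Gen 7 (rule 122): 01011110
Gen 8 (rule 57): 00110001
Gen 9 (rule 122): 01111010
Gen 10 (rule 57): 01000101
Gen 11 (rule 122): 10101010
Gen 12 (rule 57): 01010101
Gen 13 (rule 122): 10101010
Gen 14 (rule 57): 01010101
Gen 15 (rule 122): 10101010

Answer: 11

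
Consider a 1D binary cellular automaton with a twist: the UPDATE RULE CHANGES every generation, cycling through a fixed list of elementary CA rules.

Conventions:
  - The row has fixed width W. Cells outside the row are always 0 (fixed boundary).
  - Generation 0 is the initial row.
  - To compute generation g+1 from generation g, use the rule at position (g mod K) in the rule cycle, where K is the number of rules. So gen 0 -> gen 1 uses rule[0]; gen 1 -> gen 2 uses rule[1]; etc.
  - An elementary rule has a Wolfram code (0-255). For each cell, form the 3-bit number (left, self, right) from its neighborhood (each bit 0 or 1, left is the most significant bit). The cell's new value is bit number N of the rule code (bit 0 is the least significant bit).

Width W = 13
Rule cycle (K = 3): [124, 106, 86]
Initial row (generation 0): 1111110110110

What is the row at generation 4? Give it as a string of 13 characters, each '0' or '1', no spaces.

Gen 0: 1111110110110
Gen 1 (rule 124): 1000011111111
Gen 2 (rule 106): 0000110000001
Gen 3 (rule 86): 0001011000011
Gen 4 (rule 124): 0001111100011

Answer: 0001111100011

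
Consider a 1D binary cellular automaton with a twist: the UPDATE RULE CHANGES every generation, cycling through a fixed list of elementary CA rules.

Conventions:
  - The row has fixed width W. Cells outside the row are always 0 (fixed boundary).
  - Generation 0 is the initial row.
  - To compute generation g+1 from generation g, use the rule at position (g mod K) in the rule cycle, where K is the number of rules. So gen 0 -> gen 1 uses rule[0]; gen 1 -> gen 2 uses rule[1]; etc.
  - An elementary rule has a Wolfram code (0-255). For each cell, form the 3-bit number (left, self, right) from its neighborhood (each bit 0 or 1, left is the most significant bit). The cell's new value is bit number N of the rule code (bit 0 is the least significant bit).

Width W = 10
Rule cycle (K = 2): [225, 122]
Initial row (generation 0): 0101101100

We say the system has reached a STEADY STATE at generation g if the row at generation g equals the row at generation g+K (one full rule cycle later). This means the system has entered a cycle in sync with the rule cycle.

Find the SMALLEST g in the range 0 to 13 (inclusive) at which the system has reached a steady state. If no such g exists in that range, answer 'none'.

Gen 0: 0101101100
Gen 1 (rule 225): 0010110101
Gen 2 (rule 122): 0101111010
Gen 3 (rule 225): 0010111100
Gen 4 (rule 122): 0101100110
Gen 5 (rule 225): 0010100010
Gen 6 (rule 122): 0101010101
Gen 7 (rule 225): 0010101010
Gen 8 (rule 122): 0101010101
Gen 9 (rule 225): 0010101010
Gen 10 (rule 122): 0101010101
Gen 11 (rule 225): 0010101010
Gen 12 (rule 122): 0101010101
Gen 13 (rule 225): 0010101010
Gen 14 (rule 122): 0101010101
Gen 15 (rule 225): 0010101010

Answer: 6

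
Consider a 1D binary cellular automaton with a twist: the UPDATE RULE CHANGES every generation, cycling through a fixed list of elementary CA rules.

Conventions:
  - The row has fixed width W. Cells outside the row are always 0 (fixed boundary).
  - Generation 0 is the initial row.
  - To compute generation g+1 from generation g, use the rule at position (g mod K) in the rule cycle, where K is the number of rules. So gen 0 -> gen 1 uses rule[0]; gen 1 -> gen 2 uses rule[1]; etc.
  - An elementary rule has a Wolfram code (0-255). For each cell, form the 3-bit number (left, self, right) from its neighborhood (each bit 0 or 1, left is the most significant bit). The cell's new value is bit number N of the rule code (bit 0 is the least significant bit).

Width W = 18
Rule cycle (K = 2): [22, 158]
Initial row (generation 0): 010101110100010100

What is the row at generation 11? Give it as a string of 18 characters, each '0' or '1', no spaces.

Answer: 000000000100010000

Derivation:
Gen 0: 010101110100010100
Gen 1 (rule 22): 110100000110110110
Gen 2 (rule 158): 100110001100100101
Gen 3 (rule 22): 111001010011111101
Gen 4 (rule 158): 110111011111111001
Gen 5 (rule 22): 000000000000000111
Gen 6 (rule 158): 000000000000001110
Gen 7 (rule 22): 000000000000010001
Gen 8 (rule 158): 000000000000111011
Gen 9 (rule 22): 000000000001000000
Gen 10 (rule 158): 000000000011100000
Gen 11 (rule 22): 000000000100010000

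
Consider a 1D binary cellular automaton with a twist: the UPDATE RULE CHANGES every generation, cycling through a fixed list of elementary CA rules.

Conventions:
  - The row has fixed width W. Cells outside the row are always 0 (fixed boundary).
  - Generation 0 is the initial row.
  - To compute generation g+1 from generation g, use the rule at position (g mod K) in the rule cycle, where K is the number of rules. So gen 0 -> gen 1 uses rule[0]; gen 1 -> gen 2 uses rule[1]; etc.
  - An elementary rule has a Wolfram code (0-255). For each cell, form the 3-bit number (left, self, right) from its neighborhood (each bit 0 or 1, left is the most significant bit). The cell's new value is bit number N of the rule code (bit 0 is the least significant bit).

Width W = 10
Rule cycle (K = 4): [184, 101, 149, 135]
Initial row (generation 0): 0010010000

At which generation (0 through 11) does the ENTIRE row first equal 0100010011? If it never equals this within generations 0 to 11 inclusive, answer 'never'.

Gen 0: 0010010000
Gen 1 (rule 184): 0001001000
Gen 2 (rule 101): 1101001011
Gen 3 (rule 149): 0001101000
Gen 4 (rule 135): 1110001011
Gen 5 (rule 184): 1101000110
Gen 6 (rule 101): 0111010010
Gen 7 (rule 149): 0010011011
Gen 8 (rule 135): 1110100000
Gen 9 (rule 184): 1101010000
Gen 10 (rule 101): 0111110111
Gen 11 (rule 149): 0011100010

Answer: never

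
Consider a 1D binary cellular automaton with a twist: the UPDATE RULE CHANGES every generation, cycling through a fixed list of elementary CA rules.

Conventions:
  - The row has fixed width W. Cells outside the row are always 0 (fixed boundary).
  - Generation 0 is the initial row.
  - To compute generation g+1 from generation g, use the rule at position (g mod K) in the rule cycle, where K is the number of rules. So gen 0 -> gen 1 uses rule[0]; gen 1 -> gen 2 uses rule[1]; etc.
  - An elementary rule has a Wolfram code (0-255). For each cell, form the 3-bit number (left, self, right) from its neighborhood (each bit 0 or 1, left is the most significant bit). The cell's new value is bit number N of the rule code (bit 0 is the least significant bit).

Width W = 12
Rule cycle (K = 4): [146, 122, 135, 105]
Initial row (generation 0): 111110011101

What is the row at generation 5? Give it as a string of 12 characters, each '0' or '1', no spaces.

Gen 0: 111110011101
Gen 1 (rule 146): 011101101000
Gen 2 (rule 122): 110111110100
Gen 3 (rule 135): 000011100101
Gen 4 (rule 105): 111010100010
Gen 5 (rule 146): 010000010101

Answer: 010000010101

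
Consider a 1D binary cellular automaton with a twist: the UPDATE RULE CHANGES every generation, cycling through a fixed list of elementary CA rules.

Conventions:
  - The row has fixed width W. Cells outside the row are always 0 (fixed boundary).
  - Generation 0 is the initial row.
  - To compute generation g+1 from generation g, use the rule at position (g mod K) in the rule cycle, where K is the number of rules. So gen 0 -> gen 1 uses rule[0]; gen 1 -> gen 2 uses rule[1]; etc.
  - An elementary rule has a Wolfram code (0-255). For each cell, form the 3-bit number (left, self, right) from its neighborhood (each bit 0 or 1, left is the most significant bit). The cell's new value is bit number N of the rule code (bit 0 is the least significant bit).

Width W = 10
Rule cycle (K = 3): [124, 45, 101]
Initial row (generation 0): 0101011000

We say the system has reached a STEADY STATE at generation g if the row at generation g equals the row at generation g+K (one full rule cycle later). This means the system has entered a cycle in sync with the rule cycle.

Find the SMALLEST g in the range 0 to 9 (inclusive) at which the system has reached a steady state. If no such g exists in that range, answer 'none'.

Gen 0: 0101011000
Gen 1 (rule 124): 0111111100
Gen 2 (rule 45): 0100000001
Gen 3 (rule 101): 0101111101
Gen 4 (rule 124): 0111000111
Gen 5 (rule 45): 0100010100
Gen 6 (rule 101): 0101011101
Gen 7 (rule 124): 0111110111
Gen 8 (rule 45): 0100001100
Gen 9 (rule 101): 0101100101
Gen 10 (rule 124): 0111110111
Gen 11 (rule 45): 0100001100
Gen 12 (rule 101): 0101100101

Answer: 7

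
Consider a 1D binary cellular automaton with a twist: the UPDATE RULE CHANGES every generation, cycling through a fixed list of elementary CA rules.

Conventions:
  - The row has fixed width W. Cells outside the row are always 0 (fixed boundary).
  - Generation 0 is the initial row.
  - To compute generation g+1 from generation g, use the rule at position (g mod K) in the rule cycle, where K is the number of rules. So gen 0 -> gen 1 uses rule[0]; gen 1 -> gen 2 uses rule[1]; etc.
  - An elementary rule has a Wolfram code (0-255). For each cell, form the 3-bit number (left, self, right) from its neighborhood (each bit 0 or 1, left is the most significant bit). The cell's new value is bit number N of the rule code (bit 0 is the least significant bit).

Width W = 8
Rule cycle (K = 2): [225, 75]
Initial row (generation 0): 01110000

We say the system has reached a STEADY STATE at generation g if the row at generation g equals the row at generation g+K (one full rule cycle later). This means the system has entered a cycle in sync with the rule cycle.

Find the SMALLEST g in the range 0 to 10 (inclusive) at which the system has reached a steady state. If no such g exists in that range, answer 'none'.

Answer: none

Derivation:
Gen 0: 01110000
Gen 1 (rule 225): 00110111
Gen 2 (rule 75): 11110101
Gen 3 (rule 225): 01111010
Gen 4 (rule 75): 11001000
Gen 5 (rule 225): 01000011
Gen 6 (rule 75): 10011111
Gen 7 (rule 225): 00001111
Gen 8 (rule 75): 11111001
Gen 9 (rule 225): 01111000
Gen 10 (rule 75): 11001011
Gen 11 (rule 225): 01000101
Gen 12 (rule 75): 10011000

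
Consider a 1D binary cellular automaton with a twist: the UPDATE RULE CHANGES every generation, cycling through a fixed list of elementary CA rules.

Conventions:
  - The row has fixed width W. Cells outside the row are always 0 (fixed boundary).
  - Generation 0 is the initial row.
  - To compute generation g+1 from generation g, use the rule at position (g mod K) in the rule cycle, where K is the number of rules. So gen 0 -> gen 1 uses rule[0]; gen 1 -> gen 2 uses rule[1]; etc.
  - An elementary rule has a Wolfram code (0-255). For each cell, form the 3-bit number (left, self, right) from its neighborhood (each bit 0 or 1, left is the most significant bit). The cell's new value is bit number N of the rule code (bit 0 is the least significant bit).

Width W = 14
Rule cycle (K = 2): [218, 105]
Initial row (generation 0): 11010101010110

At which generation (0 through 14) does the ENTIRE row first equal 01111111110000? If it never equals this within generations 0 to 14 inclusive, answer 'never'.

Gen 0: 11010101010110
Gen 1 (rule 218): 11000000000111
Gen 2 (rule 105): 11011111110101
Gen 3 (rule 218): 11011111110000
Gen 4 (rule 105): 11110000010111
Gen 5 (rule 218): 11111000100111
Gen 6 (rule 105): 10001010000101
Gen 7 (rule 218): 01010001001000
Gen 8 (rule 105): 00100100000011
Gen 9 (rule 218): 01011010000111
Gen 10 (rule 105): 00111100110101
Gen 11 (rule 218): 01111111110000
Gen 12 (rule 105): 01000000010111
Gen 13 (rule 218): 10100000100111
Gen 14 (rule 105): 01001110000101

Answer: 11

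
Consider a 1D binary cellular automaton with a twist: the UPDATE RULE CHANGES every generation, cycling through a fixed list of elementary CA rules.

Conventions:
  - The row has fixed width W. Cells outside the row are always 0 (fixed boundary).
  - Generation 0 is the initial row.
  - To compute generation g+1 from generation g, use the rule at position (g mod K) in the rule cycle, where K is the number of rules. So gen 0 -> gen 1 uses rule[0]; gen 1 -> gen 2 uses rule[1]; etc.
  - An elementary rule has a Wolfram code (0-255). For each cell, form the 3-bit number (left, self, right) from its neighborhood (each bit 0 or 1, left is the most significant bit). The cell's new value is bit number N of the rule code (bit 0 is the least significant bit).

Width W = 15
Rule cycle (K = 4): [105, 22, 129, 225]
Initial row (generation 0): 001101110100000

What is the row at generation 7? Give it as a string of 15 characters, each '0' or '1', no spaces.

Answer: 100100001100001

Derivation:
Gen 0: 001101110100000
Gen 1 (rule 105): 101111011001111
Gen 2 (rule 22): 100000000110000
Gen 3 (rule 129): 001111110000111
Gen 4 (rule 225): 100111110110011
Gen 5 (rule 105): 000100011110011
Gen 6 (rule 22): 001110100001100
Gen 7 (rule 129): 100100001100001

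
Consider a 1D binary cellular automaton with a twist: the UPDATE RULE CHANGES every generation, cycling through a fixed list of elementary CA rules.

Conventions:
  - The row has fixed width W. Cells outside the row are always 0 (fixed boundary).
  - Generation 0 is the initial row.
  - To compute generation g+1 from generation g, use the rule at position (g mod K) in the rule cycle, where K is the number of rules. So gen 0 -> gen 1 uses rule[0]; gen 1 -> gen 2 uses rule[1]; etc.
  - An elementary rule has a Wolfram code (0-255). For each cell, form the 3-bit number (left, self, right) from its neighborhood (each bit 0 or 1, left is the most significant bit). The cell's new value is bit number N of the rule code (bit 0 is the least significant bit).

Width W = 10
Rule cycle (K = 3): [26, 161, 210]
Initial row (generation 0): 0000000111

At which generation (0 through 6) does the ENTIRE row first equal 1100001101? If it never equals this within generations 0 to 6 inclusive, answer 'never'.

Gen 0: 0000000111
Gen 1 (rule 26): 0000001100
Gen 2 (rule 161): 1111100001
Gen 3 (rule 210): 0111110010
Gen 4 (rule 26): 1100001101
Gen 5 (rule 161): 0001100010
Gen 6 (rule 210): 0010110101

Answer: 4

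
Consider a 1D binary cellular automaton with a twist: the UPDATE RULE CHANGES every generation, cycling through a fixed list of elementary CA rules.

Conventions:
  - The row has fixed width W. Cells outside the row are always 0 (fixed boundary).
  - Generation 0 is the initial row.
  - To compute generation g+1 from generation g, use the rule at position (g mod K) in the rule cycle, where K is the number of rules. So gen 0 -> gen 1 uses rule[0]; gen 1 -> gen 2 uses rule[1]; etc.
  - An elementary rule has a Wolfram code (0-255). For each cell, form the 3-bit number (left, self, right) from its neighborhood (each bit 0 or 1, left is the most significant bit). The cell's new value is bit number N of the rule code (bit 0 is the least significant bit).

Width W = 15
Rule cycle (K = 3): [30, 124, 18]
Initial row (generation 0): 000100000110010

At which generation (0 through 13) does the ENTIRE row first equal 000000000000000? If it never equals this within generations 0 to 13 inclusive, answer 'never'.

Answer: 6

Derivation:
Gen 0: 000100000110010
Gen 1 (rule 30): 001110001101111
Gen 2 (rule 124): 001011001111001
Gen 3 (rule 18): 010000110000110
Gen 4 (rule 30): 111001101001101
Gen 5 (rule 124): 101101111101111
Gen 6 (rule 18): 000000000000000
Gen 7 (rule 30): 000000000000000
Gen 8 (rule 124): 000000000000000
Gen 9 (rule 18): 000000000000000
Gen 10 (rule 30): 000000000000000
Gen 11 (rule 124): 000000000000000
Gen 12 (rule 18): 000000000000000
Gen 13 (rule 30): 000000000000000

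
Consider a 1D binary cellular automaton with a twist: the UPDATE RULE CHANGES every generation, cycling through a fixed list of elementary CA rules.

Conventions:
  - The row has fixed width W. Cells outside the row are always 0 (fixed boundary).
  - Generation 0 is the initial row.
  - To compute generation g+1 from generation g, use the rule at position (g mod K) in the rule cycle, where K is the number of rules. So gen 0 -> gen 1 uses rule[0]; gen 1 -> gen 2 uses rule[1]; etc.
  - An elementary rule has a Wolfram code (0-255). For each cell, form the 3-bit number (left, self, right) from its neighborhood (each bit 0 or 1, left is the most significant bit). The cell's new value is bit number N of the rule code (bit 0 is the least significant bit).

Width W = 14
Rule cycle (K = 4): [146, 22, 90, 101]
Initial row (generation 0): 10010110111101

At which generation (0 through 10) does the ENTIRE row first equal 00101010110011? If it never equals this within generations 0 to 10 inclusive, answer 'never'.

Gen 0: 10010110111101
Gen 1 (rule 146): 01100000011000
Gen 2 (rule 22): 10010000100100
Gen 3 (rule 90): 01101001011010
Gen 4 (rule 101): 00111001101110
Gen 5 (rule 146): 01010110000101
Gen 6 (rule 22): 11010001001101
Gen 7 (rule 90): 11001010111100
Gen 8 (rule 101): 01001111000101
Gen 9 (rule 146): 10110110101000
Gen 10 (rule 22): 10000000101100

Answer: never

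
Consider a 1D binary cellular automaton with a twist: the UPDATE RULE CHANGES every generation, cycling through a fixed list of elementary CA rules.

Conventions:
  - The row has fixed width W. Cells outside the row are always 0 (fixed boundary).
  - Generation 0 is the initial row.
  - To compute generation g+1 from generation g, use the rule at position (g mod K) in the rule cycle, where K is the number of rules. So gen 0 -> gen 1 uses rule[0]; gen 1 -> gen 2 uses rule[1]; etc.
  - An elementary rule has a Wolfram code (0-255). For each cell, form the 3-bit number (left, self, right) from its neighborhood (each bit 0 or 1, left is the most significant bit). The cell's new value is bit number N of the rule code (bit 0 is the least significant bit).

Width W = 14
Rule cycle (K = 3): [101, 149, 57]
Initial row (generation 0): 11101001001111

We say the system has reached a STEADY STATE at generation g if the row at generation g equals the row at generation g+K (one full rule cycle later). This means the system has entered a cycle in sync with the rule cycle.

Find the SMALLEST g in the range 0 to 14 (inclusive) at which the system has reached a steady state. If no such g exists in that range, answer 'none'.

Answer: none

Derivation:
Gen 0: 11101001001111
Gen 1 (rule 101): 00111001000001
Gen 2 (rule 149): 10010101111101
Gen 3 (rule 57): 01001011000010
Gen 4 (rule 101): 01001101011010
Gen 5 (rule 149): 01100001000011
Gen 6 (rule 57): 01011100111010
Gen 7 (rule 101): 01100100001110
Gen 8 (rule 149): 00010111100101
Gen 9 (rule 57): 11001100010010
Gen 10 (rule 101): 01000101010010
Gen 11 (rule 149): 01110101011011
Gen 12 (rule 57): 01001010110110
Gen 13 (rule 101): 01001111011010
Gen 14 (rule 149): 01100110000011
Gen 15 (rule 57): 01010101111010
Gen 16 (rule 101): 01111110001110
Gen 17 (rule 149): 00111101100101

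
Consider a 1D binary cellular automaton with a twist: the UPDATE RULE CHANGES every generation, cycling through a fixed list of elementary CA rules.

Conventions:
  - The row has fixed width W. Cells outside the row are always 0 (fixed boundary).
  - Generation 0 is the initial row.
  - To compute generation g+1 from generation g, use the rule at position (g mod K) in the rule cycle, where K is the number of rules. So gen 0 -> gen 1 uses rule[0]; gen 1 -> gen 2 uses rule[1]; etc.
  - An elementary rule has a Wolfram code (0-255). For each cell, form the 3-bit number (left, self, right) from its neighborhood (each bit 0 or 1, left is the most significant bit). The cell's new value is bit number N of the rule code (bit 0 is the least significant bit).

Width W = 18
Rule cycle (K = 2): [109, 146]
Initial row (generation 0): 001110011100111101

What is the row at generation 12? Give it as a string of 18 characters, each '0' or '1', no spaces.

Gen 0: 001110011100111101
Gen 1 (rule 109): 101010010100100111
Gen 2 (rule 146): 000001100011011010
Gen 3 (rule 109): 111101101011111110
Gen 4 (rule 146): 011000000001111101
Gen 5 (rule 109): 011011111101000111
Gen 6 (rule 146): 100001111000101010
Gen 7 (rule 109): 101101001010111110
Gen 8 (rule 146): 000000110000011101
Gen 9 (rule 109): 111110110111010111
Gen 10 (rule 146): 011100000010000010
Gen 11 (rule 109): 010101111010111010
Gen 12 (rule 146): 100000110000010001

Answer: 100000110000010001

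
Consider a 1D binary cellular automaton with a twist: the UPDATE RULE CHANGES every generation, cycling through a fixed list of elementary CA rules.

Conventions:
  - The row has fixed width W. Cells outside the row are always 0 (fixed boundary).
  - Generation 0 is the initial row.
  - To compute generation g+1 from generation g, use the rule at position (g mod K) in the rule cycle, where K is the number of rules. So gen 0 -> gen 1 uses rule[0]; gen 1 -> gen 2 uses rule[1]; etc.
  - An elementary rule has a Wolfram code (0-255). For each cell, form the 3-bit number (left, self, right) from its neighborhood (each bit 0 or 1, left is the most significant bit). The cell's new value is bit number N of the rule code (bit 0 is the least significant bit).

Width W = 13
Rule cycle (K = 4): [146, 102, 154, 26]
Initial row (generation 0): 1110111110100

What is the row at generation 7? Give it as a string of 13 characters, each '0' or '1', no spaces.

Gen 0: 1110111110100
Gen 1 (rule 146): 0100011100010
Gen 2 (rule 102): 1100100100110
Gen 3 (rule 154): 1011011011101
Gen 4 (rule 26): 0010010010000
Gen 5 (rule 146): 0101101101000
Gen 6 (rule 102): 1110110111000
Gen 7 (rule 154): 1100100110100

Answer: 1100100110100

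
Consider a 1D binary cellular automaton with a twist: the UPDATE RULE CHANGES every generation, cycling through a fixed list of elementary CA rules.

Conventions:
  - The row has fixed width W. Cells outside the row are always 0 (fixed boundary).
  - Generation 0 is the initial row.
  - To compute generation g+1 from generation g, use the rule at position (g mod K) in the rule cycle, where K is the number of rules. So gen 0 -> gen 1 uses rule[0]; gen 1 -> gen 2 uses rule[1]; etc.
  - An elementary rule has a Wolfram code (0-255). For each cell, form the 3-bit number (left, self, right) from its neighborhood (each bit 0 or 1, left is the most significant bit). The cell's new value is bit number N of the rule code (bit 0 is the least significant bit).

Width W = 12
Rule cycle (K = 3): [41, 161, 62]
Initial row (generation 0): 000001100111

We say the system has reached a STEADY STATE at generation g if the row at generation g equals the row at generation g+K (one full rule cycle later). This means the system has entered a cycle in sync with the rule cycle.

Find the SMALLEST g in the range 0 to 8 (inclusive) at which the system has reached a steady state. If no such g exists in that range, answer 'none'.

Gen 0: 000001100111
Gen 1 (rule 41): 111101000100
Gen 2 (rule 161): 011010010001
Gen 3 (rule 62): 110111111011
Gen 4 (rule 41): 101100000110
Gen 5 (rule 161): 010001110000
Gen 6 (rule 62): 111011001000
Gen 7 (rule 41): 100110000011
Gen 8 (rule 161): 000000111000
Gen 9 (rule 62): 000001100100
Gen 10 (rule 41): 111101000001
Gen 11 (rule 161): 011010011100

Answer: none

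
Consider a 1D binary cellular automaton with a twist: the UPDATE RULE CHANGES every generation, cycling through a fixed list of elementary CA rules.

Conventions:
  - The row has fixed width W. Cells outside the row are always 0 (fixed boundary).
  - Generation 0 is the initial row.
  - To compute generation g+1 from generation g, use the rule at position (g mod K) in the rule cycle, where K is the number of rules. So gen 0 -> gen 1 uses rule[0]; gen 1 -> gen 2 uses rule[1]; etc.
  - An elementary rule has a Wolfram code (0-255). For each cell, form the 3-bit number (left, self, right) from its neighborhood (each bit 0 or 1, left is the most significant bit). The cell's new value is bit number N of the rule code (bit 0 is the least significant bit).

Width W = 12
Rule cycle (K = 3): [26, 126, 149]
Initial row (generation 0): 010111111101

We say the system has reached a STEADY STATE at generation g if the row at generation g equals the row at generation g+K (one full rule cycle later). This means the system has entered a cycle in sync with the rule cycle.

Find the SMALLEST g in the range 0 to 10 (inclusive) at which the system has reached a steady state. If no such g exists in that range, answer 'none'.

Gen 0: 010111111101
Gen 1 (rule 26): 100100000000
Gen 2 (rule 126): 111110000000
Gen 3 (rule 149): 011101111111
Gen 4 (rule 26): 110001000000
Gen 5 (rule 126): 111011100000
Gen 6 (rule 149): 010001011111
Gen 7 (rule 26): 101010010000
Gen 8 (rule 126): 111111111000
Gen 9 (rule 149): 011111110111
Gen 10 (rule 26): 110000000100
Gen 11 (rule 126): 111000001110
Gen 12 (rule 149): 010111100101
Gen 13 (rule 26): 100100011000

Answer: none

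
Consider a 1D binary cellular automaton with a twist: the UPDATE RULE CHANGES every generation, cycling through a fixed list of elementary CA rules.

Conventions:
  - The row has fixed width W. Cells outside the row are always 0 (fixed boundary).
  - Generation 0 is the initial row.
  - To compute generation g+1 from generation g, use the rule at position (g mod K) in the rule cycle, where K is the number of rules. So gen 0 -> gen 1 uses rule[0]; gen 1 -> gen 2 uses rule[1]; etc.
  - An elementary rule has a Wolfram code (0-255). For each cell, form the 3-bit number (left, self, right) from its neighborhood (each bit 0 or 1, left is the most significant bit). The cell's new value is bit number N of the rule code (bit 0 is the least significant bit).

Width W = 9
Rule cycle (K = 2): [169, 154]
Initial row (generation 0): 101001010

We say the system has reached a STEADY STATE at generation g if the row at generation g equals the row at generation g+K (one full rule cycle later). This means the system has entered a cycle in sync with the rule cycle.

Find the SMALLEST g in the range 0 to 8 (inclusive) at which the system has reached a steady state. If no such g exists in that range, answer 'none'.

Gen 0: 101001010
Gen 1 (rule 169): 010000100
Gen 2 (rule 154): 101001010
Gen 3 (rule 169): 010000100
Gen 4 (rule 154): 101001010
Gen 5 (rule 169): 010000100
Gen 6 (rule 154): 101001010
Gen 7 (rule 169): 010000100
Gen 8 (rule 154): 101001010
Gen 9 (rule 169): 010000100
Gen 10 (rule 154): 101001010

Answer: 0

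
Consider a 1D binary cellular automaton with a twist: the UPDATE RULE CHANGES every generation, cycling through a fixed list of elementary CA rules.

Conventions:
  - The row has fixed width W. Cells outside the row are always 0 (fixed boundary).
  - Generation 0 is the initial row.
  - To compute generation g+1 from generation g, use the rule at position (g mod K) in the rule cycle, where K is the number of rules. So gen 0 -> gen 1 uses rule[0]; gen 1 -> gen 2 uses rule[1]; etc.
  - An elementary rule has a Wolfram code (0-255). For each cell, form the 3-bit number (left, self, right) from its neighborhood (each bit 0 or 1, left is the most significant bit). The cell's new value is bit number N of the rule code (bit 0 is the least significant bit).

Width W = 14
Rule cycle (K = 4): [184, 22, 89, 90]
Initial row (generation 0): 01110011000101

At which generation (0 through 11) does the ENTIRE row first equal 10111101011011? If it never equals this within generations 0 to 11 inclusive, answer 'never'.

Gen 0: 01110011000101
Gen 1 (rule 184): 01101010100010
Gen 2 (rule 22): 10001010110111
Gen 3 (rule 89): 01100000110101
Gen 4 (rule 90): 11110001110000
Gen 5 (rule 184): 11101001101000
Gen 6 (rule 22): 00001110001100
Gen 7 (rule 89): 11101011101111
Gen 8 (rule 90): 10100010101001
Gen 9 (rule 184): 01010001010100
Gen 10 (rule 22): 11011011010110
Gen 11 (rule 89): 11011011000111

Answer: never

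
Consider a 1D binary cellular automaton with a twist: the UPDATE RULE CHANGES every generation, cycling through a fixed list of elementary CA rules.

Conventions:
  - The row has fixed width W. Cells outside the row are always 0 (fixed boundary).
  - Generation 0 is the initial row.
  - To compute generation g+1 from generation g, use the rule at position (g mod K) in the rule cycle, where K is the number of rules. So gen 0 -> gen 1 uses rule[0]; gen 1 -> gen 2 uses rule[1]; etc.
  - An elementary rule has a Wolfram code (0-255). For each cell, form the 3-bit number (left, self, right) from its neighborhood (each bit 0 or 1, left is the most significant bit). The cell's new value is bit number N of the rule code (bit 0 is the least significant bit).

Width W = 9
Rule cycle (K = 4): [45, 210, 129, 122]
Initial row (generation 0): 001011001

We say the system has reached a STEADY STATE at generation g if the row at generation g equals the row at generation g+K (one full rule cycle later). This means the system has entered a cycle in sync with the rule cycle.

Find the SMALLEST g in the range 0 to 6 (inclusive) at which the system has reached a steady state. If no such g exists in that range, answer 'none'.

Answer: none

Derivation:
Gen 0: 001011001
Gen 1 (rule 45): 101110001
Gen 2 (rule 210): 000111010
Gen 3 (rule 129): 110010000
Gen 4 (rule 122): 111101000
Gen 5 (rule 45): 100011011
Gen 6 (rule 210): 010101001
Gen 7 (rule 129): 000000000
Gen 8 (rule 122): 000000000
Gen 9 (rule 45): 111111111
Gen 10 (rule 210): 011111111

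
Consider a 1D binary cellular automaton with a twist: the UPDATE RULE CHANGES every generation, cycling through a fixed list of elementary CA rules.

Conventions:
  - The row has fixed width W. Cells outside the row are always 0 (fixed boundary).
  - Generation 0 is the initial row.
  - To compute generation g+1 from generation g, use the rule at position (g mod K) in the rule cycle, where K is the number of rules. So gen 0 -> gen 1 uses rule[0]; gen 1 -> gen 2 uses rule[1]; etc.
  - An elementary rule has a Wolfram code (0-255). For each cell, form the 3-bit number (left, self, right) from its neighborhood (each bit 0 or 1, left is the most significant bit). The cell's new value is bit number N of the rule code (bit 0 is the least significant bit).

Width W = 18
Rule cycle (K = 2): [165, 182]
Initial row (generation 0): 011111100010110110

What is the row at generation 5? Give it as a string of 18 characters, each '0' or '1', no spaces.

Answer: 100011000100100010

Derivation:
Gen 0: 011111100010110110
Gen 1 (rule 165): 001111001011001000
Gen 2 (rule 182): 010110111100111100
Gen 3 (rule 165): 011001011000011001
Gen 4 (rule 182): 100111100100100111
Gen 5 (rule 165): 100011000100100010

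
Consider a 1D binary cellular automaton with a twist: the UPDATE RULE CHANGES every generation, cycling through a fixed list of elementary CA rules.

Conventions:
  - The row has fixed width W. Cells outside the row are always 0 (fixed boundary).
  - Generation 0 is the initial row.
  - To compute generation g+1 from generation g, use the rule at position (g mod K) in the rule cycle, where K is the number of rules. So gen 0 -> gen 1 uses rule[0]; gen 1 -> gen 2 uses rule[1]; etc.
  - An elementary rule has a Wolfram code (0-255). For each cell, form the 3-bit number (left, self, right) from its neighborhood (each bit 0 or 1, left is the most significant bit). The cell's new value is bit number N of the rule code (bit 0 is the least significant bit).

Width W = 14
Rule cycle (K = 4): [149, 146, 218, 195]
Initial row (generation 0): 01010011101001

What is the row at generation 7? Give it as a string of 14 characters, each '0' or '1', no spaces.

Gen 0: 01010011101001
Gen 1 (rule 149): 01011001001101
Gen 2 (rule 146): 10000110110000
Gen 3 (rule 218): 01001110111000
Gen 4 (rule 195): 10010110011011
Gen 5 (rule 149): 11010001000000
Gen 6 (rule 146): 00001010100000
Gen 7 (rule 218): 00010000010000

Answer: 00010000010000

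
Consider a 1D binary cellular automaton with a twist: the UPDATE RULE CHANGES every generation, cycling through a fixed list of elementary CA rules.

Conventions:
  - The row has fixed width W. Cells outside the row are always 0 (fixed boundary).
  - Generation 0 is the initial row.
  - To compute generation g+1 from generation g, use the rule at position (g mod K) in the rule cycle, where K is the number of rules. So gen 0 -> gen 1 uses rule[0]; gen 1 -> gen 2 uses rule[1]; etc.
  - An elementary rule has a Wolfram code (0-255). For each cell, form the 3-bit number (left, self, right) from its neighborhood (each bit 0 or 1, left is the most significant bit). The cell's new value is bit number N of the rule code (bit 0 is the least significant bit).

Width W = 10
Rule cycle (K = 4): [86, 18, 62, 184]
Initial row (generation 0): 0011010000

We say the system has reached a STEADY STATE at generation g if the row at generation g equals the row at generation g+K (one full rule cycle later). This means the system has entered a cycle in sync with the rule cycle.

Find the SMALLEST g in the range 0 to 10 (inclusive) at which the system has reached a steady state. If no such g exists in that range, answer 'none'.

Gen 0: 0011010000
Gen 1 (rule 86): 0101011000
Gen 2 (rule 18): 1000000100
Gen 3 (rule 62): 1100001110
Gen 4 (rule 184): 1010001101
Gen 5 (rule 86): 1011010101
Gen 6 (rule 18): 0000000000
Gen 7 (rule 62): 0000000000
Gen 8 (rule 184): 0000000000
Gen 9 (rule 86): 0000000000
Gen 10 (rule 18): 0000000000
Gen 11 (rule 62): 0000000000
Gen 12 (rule 184): 0000000000
Gen 13 (rule 86): 0000000000
Gen 14 (rule 18): 0000000000

Answer: 6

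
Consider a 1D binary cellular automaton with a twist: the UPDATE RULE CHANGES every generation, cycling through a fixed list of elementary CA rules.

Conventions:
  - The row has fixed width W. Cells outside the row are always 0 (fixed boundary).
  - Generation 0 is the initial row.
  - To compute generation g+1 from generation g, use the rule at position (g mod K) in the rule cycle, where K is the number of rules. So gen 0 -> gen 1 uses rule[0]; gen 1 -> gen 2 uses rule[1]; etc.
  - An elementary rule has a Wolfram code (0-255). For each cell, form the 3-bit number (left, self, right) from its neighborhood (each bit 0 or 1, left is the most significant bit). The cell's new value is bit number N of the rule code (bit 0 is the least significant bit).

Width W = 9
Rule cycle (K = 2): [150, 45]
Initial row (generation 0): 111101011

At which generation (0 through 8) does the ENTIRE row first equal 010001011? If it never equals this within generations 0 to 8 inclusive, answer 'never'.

Answer: 2

Derivation:
Gen 0: 111101011
Gen 1 (rule 150): 011001000
Gen 2 (rule 45): 010001011
Gen 3 (rule 150): 111011000
Gen 4 (rule 45): 100110011
Gen 5 (rule 150): 111001100
Gen 6 (rule 45): 100001001
Gen 7 (rule 150): 110011111
Gen 8 (rule 45): 100010000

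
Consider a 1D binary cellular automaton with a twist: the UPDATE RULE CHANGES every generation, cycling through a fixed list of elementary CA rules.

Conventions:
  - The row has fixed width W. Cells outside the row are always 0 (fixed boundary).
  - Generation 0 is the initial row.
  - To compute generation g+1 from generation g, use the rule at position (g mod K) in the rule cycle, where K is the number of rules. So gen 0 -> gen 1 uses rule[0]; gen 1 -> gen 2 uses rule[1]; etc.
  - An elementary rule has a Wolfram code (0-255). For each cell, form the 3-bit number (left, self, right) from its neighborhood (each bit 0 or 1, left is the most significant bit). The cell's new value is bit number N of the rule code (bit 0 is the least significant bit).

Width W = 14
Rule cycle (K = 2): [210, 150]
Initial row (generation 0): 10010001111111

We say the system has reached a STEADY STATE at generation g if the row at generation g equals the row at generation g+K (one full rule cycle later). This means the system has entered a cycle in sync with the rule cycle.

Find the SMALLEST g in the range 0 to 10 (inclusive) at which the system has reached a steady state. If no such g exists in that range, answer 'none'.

Answer: none

Derivation:
Gen 0: 10010001111111
Gen 1 (rule 210): 01101010111111
Gen 2 (rule 150): 10001010011110
Gen 3 (rule 210): 01010001101111
Gen 4 (rule 150): 11011010000110
Gen 5 (rule 210): 01001001001011
Gen 6 (rule 150): 11111111111000
Gen 7 (rule 210): 01111111111100
Gen 8 (rule 150): 10111111111010
Gen 9 (rule 210): 00011111111001
Gen 10 (rule 150): 00101111110111
Gen 11 (rule 210): 01000111110011
Gen 12 (rule 150): 11101011101100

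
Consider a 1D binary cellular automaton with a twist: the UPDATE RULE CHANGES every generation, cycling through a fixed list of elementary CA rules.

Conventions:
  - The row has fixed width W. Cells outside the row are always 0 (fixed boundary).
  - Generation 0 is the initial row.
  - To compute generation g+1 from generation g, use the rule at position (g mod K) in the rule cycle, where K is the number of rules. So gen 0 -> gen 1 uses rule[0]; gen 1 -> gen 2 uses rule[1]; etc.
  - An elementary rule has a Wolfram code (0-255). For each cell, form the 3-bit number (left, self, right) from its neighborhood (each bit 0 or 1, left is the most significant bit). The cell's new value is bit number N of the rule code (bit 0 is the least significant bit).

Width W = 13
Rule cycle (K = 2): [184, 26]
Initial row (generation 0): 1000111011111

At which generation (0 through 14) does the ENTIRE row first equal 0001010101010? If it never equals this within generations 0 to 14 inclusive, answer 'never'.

Answer: 10

Derivation:
Gen 0: 1000111011111
Gen 1 (rule 184): 0100110111110
Gen 2 (rule 26): 1011100100001
Gen 3 (rule 184): 0111010010000
Gen 4 (rule 26): 1100001101000
Gen 5 (rule 184): 1010001010100
Gen 6 (rule 26): 0001010000010
Gen 7 (rule 184): 0000101000001
Gen 8 (rule 26): 0001000100010
Gen 9 (rule 184): 0000100010001
Gen 10 (rule 26): 0001010101010
Gen 11 (rule 184): 0000101010101
Gen 12 (rule 26): 0001000000000
Gen 13 (rule 184): 0000100000000
Gen 14 (rule 26): 0001010000000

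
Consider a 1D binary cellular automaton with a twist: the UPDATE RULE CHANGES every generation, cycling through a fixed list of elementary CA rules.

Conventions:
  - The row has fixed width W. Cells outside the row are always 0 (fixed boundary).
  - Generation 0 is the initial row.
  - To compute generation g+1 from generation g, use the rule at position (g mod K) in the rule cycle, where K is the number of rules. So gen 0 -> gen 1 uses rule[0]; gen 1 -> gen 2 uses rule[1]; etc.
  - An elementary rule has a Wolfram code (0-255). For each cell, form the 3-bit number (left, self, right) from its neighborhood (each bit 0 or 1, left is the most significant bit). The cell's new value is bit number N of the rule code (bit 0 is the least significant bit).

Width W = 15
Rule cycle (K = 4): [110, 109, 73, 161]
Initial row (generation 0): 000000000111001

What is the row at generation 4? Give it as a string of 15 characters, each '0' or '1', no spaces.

Gen 0: 000000000111001
Gen 1 (rule 110): 000000001101011
Gen 2 (rule 109): 111111101111111
Gen 3 (rule 73): 100000101000001
Gen 4 (rule 161): 001110010011100

Answer: 001110010011100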